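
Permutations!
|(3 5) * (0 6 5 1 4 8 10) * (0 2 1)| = |(0 6 5 3)(1 4 8 10 2)| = 20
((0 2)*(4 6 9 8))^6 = ((0 2)(4 6 9 8))^6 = (4 9)(6 8)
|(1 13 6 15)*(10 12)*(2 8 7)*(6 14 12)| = |(1 13 14 12 10 6 15)(2 8 7)| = 21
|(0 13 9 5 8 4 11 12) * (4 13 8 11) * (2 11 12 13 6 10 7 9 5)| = 11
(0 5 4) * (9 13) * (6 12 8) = (0 5 4)(6 12 8)(9 13) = [5, 1, 2, 3, 0, 4, 12, 7, 6, 13, 10, 11, 8, 9]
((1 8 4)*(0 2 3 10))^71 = (0 10 3 2)(1 4 8)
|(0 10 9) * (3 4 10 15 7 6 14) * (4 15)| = |(0 4 10 9)(3 15 7 6 14)| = 20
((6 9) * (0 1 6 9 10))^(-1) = (0 10 6 1)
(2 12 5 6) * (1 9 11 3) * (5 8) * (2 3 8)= (1 9 11 8 5 6 3)(2 12)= [0, 9, 12, 1, 4, 6, 3, 7, 5, 11, 10, 8, 2]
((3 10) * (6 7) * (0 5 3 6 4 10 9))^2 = (0 3)(4 6)(5 9)(7 10)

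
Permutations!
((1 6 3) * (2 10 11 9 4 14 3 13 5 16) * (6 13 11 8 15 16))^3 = (1 6 4)(2 15 10 16 8)(3 5 9)(11 14 13)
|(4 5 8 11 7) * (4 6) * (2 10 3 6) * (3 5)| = |(2 10 5 8 11 7)(3 6 4)| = 6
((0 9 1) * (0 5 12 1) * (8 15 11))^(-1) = ((0 9)(1 5 12)(8 15 11))^(-1) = (0 9)(1 12 5)(8 11 15)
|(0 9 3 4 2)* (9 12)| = 6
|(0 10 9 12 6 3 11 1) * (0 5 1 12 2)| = 4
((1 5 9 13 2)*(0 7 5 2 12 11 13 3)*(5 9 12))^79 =((0 7 9 3)(1 2)(5 12 11 13))^79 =(0 3 9 7)(1 2)(5 13 11 12)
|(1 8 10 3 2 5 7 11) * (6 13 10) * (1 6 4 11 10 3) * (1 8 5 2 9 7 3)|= |(1 5 3 9 7 10 8 4 11 6 13)|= 11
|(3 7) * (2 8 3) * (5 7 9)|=6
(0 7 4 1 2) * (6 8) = (0 7 4 1 2)(6 8) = [7, 2, 0, 3, 1, 5, 8, 4, 6]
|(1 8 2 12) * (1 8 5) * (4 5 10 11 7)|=6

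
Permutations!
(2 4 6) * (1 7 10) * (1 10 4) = (10)(1 7 4 6 2) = [0, 7, 1, 3, 6, 5, 2, 4, 8, 9, 10]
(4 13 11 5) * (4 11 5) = (4 13 5 11) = [0, 1, 2, 3, 13, 11, 6, 7, 8, 9, 10, 4, 12, 5]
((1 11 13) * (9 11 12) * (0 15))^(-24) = (15)(1 12 9 11 13)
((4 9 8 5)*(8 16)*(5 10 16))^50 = ((4 9 5)(8 10 16))^50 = (4 5 9)(8 16 10)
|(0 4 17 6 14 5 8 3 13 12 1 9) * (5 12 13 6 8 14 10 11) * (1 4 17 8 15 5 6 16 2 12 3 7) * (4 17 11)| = |(0 11 6 10 4 8 7 1 9)(2 12 17 15 5 14 3 16)| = 72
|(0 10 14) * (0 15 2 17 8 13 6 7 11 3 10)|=|(2 17 8 13 6 7 11 3 10 14 15)|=11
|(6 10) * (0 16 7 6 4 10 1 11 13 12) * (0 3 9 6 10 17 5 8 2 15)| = 70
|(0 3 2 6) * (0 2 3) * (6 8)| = |(2 8 6)| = 3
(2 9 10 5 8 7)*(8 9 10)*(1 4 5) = (1 4 5 9 8 7 2 10) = [0, 4, 10, 3, 5, 9, 6, 2, 7, 8, 1]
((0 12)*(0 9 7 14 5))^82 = (0 14 9)(5 7 12)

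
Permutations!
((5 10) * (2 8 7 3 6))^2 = (10)(2 7 6 8 3)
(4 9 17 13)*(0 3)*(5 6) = (0 3)(4 9 17 13)(5 6) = [3, 1, 2, 0, 9, 6, 5, 7, 8, 17, 10, 11, 12, 4, 14, 15, 16, 13]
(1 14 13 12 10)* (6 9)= (1 14 13 12 10)(6 9)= [0, 14, 2, 3, 4, 5, 9, 7, 8, 6, 1, 11, 10, 12, 13]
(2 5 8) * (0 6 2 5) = (0 6 2)(5 8) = [6, 1, 0, 3, 4, 8, 2, 7, 5]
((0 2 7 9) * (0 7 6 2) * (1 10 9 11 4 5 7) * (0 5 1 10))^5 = ((0 5 7 11 4 1)(2 6)(9 10))^5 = (0 1 4 11 7 5)(2 6)(9 10)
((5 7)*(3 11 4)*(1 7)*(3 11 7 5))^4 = (11)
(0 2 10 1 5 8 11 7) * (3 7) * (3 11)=[2, 5, 10, 7, 4, 8, 6, 0, 3, 9, 1, 11]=(11)(0 2 10 1 5 8 3 7)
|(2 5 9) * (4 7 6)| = 3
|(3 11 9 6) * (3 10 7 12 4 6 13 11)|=15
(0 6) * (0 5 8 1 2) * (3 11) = (0 6 5 8 1 2)(3 11) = [6, 2, 0, 11, 4, 8, 5, 7, 1, 9, 10, 3]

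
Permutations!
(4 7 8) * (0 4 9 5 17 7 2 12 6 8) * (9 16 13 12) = (0 4 2 9 5 17 7)(6 8 16 13 12) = [4, 1, 9, 3, 2, 17, 8, 0, 16, 5, 10, 11, 6, 12, 14, 15, 13, 7]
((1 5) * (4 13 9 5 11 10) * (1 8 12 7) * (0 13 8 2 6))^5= (0 6 2 5 9 13)(1 12 4 11 7 8 10)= ((0 13 9 5 2 6)(1 11 10 4 8 12 7))^5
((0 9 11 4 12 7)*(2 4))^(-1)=((0 9 11 2 4 12 7))^(-1)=(0 7 12 4 2 11 9)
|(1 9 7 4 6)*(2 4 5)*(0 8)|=|(0 8)(1 9 7 5 2 4 6)|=14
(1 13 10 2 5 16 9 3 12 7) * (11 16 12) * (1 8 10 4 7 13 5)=(1 5 12 13 4 7 8 10 2)(3 11 16 9)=[0, 5, 1, 11, 7, 12, 6, 8, 10, 3, 2, 16, 13, 4, 14, 15, 9]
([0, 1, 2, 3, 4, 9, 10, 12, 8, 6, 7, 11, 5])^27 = [0, 1, 2, 3, 4, 10, 12, 9, 8, 7, 5, 11, 6]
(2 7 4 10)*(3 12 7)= (2 3 12 7 4 10)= [0, 1, 3, 12, 10, 5, 6, 4, 8, 9, 2, 11, 7]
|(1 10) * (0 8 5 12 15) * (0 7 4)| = 14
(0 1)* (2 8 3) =[1, 0, 8, 2, 4, 5, 6, 7, 3] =(0 1)(2 8 3)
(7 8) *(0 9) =(0 9)(7 8) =[9, 1, 2, 3, 4, 5, 6, 8, 7, 0]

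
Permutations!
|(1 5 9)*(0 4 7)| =3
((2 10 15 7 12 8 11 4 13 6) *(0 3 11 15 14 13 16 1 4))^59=((0 3 11)(1 4 16)(2 10 14 13 6)(7 12 8 15))^59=(0 11 3)(1 16 4)(2 6 13 14 10)(7 15 8 12)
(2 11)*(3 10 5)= [0, 1, 11, 10, 4, 3, 6, 7, 8, 9, 5, 2]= (2 11)(3 10 5)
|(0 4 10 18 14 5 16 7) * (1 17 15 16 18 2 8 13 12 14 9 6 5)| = |(0 4 10 2 8 13 12 14 1 17 15 16 7)(5 18 9 6)| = 52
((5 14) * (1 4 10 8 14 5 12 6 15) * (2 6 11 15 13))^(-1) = (1 15 11 12 14 8 10 4)(2 13 6)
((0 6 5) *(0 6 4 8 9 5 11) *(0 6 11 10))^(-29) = ((0 4 8 9 5 11 6 10))^(-29) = (0 9 6 4 5 10 8 11)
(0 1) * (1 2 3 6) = (0 2 3 6 1) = [2, 0, 3, 6, 4, 5, 1]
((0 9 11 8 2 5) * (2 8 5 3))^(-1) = (0 5 11 9)(2 3)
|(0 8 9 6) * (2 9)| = 5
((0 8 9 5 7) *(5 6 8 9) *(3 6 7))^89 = (0 7 9)(3 6 8 5)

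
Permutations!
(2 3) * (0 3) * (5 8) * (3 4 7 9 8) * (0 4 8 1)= (0 8 5 3 2 4 7 9 1)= [8, 0, 4, 2, 7, 3, 6, 9, 5, 1]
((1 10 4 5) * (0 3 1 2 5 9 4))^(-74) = (0 1)(3 10)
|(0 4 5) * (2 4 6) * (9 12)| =|(0 6 2 4 5)(9 12)| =10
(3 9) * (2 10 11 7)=(2 10 11 7)(3 9)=[0, 1, 10, 9, 4, 5, 6, 2, 8, 3, 11, 7]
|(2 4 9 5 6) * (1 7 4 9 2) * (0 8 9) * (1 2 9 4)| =|(0 8 4 9 5 6 2)(1 7)| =14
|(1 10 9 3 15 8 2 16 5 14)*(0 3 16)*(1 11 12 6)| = 45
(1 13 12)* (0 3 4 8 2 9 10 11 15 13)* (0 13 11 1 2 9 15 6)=[3, 13, 15, 4, 8, 5, 0, 7, 9, 10, 1, 6, 2, 12, 14, 11]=(0 3 4 8 9 10 1 13 12 2 15 11 6)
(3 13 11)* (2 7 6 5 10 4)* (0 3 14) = (0 3 13 11 14)(2 7 6 5 10 4) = [3, 1, 7, 13, 2, 10, 5, 6, 8, 9, 4, 14, 12, 11, 0]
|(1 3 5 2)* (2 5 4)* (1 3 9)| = |(1 9)(2 3 4)| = 6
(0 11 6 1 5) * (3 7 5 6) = [11, 6, 2, 7, 4, 0, 1, 5, 8, 9, 10, 3] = (0 11 3 7 5)(1 6)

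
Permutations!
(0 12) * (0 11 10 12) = (10 12 11) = [0, 1, 2, 3, 4, 5, 6, 7, 8, 9, 12, 10, 11]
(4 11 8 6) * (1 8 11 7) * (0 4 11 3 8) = [4, 0, 2, 8, 7, 5, 11, 1, 6, 9, 10, 3] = (0 4 7 1)(3 8 6 11)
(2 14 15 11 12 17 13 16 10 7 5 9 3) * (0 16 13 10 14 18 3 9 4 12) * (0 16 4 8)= (0 4 12 17 10 7 5 8)(2 18 3)(11 16 14 15)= [4, 1, 18, 2, 12, 8, 6, 5, 0, 9, 7, 16, 17, 13, 15, 11, 14, 10, 3]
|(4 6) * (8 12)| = |(4 6)(8 12)| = 2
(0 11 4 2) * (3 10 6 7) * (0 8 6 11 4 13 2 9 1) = (0 4 9 1)(2 8 6 7 3 10 11 13) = [4, 0, 8, 10, 9, 5, 7, 3, 6, 1, 11, 13, 12, 2]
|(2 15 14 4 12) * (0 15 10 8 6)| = 9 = |(0 15 14 4 12 2 10 8 6)|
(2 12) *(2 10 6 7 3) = (2 12 10 6 7 3) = [0, 1, 12, 2, 4, 5, 7, 3, 8, 9, 6, 11, 10]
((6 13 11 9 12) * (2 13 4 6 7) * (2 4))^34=(2 11 12 4)(6 13 9 7)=((2 13 11 9 12 7 4 6))^34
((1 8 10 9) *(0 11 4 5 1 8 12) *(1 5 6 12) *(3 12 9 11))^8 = ((0 3 12)(4 6 9 8 10 11))^8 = (0 12 3)(4 9 10)(6 8 11)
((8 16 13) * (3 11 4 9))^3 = (16)(3 9 4 11) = ((3 11 4 9)(8 16 13))^3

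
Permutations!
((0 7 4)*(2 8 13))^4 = ((0 7 4)(2 8 13))^4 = (0 7 4)(2 8 13)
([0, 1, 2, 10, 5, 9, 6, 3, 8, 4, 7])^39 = (10)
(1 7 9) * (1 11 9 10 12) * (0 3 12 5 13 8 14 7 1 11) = (0 3 12 11 9)(5 13 8 14 7 10) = [3, 1, 2, 12, 4, 13, 6, 10, 14, 0, 5, 9, 11, 8, 7]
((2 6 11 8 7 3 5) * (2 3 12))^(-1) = (2 12 7 8 11 6)(3 5)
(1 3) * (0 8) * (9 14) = (0 8)(1 3)(9 14) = [8, 3, 2, 1, 4, 5, 6, 7, 0, 14, 10, 11, 12, 13, 9]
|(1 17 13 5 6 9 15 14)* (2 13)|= 9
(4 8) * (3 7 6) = (3 7 6)(4 8) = [0, 1, 2, 7, 8, 5, 3, 6, 4]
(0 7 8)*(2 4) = (0 7 8)(2 4) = [7, 1, 4, 3, 2, 5, 6, 8, 0]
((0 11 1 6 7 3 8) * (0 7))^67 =((0 11 1 6)(3 8 7))^67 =(0 6 1 11)(3 8 7)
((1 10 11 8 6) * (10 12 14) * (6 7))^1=((1 12 14 10 11 8 7 6))^1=(1 12 14 10 11 8 7 6)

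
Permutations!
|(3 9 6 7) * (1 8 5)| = |(1 8 5)(3 9 6 7)| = 12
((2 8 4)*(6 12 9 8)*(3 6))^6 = (2 4 8 9 12 6 3)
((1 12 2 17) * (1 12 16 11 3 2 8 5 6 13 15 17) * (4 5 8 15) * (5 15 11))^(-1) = (1 2 3 11 12 17 15 4 13 6 5 16)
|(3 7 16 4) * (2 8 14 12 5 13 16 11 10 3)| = |(2 8 14 12 5 13 16 4)(3 7 11 10)| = 8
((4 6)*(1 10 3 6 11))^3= ((1 10 3 6 4 11))^3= (1 6)(3 11)(4 10)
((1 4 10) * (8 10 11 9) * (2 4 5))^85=((1 5 2 4 11 9 8 10))^85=(1 9 2 10 11 5 8 4)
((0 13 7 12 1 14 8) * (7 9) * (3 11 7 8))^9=((0 13 9 8)(1 14 3 11 7 12))^9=(0 13 9 8)(1 11)(3 12)(7 14)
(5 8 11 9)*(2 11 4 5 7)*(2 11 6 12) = (2 6 12)(4 5 8)(7 11 9) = [0, 1, 6, 3, 5, 8, 12, 11, 4, 7, 10, 9, 2]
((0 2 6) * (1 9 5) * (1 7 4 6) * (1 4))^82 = (0 4)(1 5)(2 6)(7 9) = ((0 2 4 6)(1 9 5 7))^82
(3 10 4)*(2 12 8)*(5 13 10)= (2 12 8)(3 5 13 10 4)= [0, 1, 12, 5, 3, 13, 6, 7, 2, 9, 4, 11, 8, 10]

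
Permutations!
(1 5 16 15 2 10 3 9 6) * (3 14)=(1 5 16 15 2 10 14 3 9 6)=[0, 5, 10, 9, 4, 16, 1, 7, 8, 6, 14, 11, 12, 13, 3, 2, 15]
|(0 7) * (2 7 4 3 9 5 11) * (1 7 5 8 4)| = |(0 1 7)(2 5 11)(3 9 8 4)| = 12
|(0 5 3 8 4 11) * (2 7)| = |(0 5 3 8 4 11)(2 7)| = 6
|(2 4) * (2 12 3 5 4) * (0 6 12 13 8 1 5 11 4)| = 10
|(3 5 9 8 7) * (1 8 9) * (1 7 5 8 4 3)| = 6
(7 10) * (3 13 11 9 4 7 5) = (3 13 11 9 4 7 10 5) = [0, 1, 2, 13, 7, 3, 6, 10, 8, 4, 5, 9, 12, 11]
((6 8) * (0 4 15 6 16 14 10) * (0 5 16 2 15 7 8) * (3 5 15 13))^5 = (0 13 10 7 5 6 2 14 4 3 15 8 16)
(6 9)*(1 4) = (1 4)(6 9) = [0, 4, 2, 3, 1, 5, 9, 7, 8, 6]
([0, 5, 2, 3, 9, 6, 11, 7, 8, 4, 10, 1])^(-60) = (11)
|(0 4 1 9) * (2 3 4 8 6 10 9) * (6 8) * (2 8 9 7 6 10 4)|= 8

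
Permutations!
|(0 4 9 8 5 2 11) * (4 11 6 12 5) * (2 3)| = 30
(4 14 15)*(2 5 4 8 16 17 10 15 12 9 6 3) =(2 5 4 14 12 9 6 3)(8 16 17 10 15) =[0, 1, 5, 2, 14, 4, 3, 7, 16, 6, 15, 11, 9, 13, 12, 8, 17, 10]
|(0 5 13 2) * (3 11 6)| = |(0 5 13 2)(3 11 6)| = 12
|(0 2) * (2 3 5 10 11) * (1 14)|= |(0 3 5 10 11 2)(1 14)|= 6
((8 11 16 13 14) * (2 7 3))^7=(2 7 3)(8 16 14 11 13)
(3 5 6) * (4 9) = (3 5 6)(4 9) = [0, 1, 2, 5, 9, 6, 3, 7, 8, 4]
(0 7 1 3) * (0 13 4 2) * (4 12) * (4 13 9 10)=(0 7 1 3 9 10 4 2)(12 13)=[7, 3, 0, 9, 2, 5, 6, 1, 8, 10, 4, 11, 13, 12]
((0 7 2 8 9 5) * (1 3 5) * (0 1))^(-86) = (0 9 8 2 7)(1 3 5)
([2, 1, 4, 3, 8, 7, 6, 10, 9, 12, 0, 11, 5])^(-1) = (0 10 7 5 12 9 8 4 2)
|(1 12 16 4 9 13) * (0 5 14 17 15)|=|(0 5 14 17 15)(1 12 16 4 9 13)|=30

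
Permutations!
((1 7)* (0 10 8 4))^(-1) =((0 10 8 4)(1 7))^(-1) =(0 4 8 10)(1 7)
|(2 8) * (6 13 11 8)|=5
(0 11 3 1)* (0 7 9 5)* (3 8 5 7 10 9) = (0 11 8 5)(1 10 9 7 3) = [11, 10, 2, 1, 4, 0, 6, 3, 5, 7, 9, 8]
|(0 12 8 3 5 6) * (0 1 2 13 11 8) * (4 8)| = 18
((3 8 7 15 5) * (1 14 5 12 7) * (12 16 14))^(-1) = (1 8 3 5 14 16 15 7 12)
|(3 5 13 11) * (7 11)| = 5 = |(3 5 13 7 11)|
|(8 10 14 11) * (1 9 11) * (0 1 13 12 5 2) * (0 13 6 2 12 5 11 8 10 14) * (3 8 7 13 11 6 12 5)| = 13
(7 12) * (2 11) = (2 11)(7 12) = [0, 1, 11, 3, 4, 5, 6, 12, 8, 9, 10, 2, 7]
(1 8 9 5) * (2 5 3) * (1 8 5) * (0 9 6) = (0 9 3 2 1 5 8 6) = [9, 5, 1, 2, 4, 8, 0, 7, 6, 3]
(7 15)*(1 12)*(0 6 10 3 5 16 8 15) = (0 6 10 3 5 16 8 15 7)(1 12) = [6, 12, 2, 5, 4, 16, 10, 0, 15, 9, 3, 11, 1, 13, 14, 7, 8]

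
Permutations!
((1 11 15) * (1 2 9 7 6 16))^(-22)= (1 15 9 6)(2 7 16 11)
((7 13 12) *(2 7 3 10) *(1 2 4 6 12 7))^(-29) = ((1 2)(3 10 4 6 12)(7 13))^(-29) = (1 2)(3 10 4 6 12)(7 13)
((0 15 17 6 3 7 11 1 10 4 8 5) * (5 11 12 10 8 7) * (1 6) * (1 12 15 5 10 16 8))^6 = ((0 5)(3 10 4 7 15 17 12 16 8 11 6))^6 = (3 12 10 16 4 8 7 11 15 6 17)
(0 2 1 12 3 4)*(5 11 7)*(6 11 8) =(0 2 1 12 3 4)(5 8 6 11 7) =[2, 12, 1, 4, 0, 8, 11, 5, 6, 9, 10, 7, 3]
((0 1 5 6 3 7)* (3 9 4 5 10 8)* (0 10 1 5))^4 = (10)(0 4 9 6 5) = ((0 5 6 9 4)(3 7 10 8))^4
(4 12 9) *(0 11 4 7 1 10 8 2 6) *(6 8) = (0 11 4 12 9 7 1 10 6)(2 8) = [11, 10, 8, 3, 12, 5, 0, 1, 2, 7, 6, 4, 9]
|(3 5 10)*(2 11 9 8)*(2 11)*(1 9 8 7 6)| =12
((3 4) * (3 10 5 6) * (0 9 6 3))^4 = (10)(0 9 6)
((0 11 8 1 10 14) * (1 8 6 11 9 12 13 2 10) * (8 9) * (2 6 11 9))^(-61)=(0 14 10 2 8)(6 13 12 9)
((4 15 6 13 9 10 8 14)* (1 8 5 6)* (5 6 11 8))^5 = (1 4 8 5 15 14 11)(6 13 9 10)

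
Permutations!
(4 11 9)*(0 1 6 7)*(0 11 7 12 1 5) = (0 5)(1 6 12)(4 7 11 9) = [5, 6, 2, 3, 7, 0, 12, 11, 8, 4, 10, 9, 1]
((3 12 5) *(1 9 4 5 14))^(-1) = ((1 9 4 5 3 12 14))^(-1) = (1 14 12 3 5 4 9)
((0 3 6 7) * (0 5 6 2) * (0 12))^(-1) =(0 12 2 3)(5 7 6)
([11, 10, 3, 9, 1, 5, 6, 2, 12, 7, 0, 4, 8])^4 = [10, 4, 2, 3, 11, 5, 6, 7, 8, 9, 1, 0, 12]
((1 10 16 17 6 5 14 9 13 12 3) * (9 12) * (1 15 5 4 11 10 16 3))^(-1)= (1 12 14 5 15 3 10 11 4 6 17 16)(9 13)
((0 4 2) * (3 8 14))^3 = (14)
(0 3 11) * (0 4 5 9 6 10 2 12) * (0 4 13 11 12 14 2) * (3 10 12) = (0 10)(2 14)(4 5 9 6 12)(11 13) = [10, 1, 14, 3, 5, 9, 12, 7, 8, 6, 0, 13, 4, 11, 2]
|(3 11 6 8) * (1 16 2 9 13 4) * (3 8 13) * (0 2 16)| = 9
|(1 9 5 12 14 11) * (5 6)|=7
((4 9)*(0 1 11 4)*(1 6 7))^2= ((0 6 7 1 11 4 9))^2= (0 7 11 9 6 1 4)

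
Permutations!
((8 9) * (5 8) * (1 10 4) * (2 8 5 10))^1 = (1 2 8 9 10 4)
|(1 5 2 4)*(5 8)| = |(1 8 5 2 4)| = 5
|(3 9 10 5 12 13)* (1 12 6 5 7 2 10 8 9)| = |(1 12 13 3)(2 10 7)(5 6)(8 9)| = 12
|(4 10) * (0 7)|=|(0 7)(4 10)|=2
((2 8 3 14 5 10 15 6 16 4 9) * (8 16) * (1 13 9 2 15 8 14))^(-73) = ((1 13 9 15 6 14 5 10 8 3)(2 16 4))^(-73) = (1 10 6 13 8 14 9 3 5 15)(2 4 16)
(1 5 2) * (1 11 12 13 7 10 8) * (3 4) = [0, 5, 11, 4, 3, 2, 6, 10, 1, 9, 8, 12, 13, 7] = (1 5 2 11 12 13 7 10 8)(3 4)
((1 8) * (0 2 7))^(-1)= (0 7 2)(1 8)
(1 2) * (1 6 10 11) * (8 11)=(1 2 6 10 8 11)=[0, 2, 6, 3, 4, 5, 10, 7, 11, 9, 8, 1]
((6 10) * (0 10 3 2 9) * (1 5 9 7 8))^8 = ((0 10 6 3 2 7 8 1 5 9))^8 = (0 5 8 2 6)(1 7 3 10 9)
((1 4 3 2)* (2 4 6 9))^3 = ((1 6 9 2)(3 4))^3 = (1 2 9 6)(3 4)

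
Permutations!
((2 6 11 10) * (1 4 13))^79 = (1 4 13)(2 10 11 6)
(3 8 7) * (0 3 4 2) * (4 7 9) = [3, 1, 0, 8, 2, 5, 6, 7, 9, 4] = (0 3 8 9 4 2)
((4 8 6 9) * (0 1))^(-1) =((0 1)(4 8 6 9))^(-1) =(0 1)(4 9 6 8)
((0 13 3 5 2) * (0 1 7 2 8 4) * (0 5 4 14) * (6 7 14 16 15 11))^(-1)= (0 14 1 2 7 6 11 15 16 8 5 4 3 13)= ((0 13 3 4 5 8 16 15 11 6 7 2 1 14))^(-1)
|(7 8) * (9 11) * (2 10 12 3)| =4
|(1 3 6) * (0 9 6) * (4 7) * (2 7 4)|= |(0 9 6 1 3)(2 7)|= 10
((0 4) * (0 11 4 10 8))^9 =(4 11)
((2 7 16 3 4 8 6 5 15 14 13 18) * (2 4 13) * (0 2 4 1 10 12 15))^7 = ((0 2 7 16 3 13 18 1 10 12 15 14 4 8 6 5))^7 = (0 1 6 13 4 16 15 2 10 5 18 8 3 14 7 12)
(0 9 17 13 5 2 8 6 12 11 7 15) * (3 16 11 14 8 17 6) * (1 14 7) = (0 9 6 12 7 15)(1 14 8 3 16 11)(2 17 13 5) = [9, 14, 17, 16, 4, 2, 12, 15, 3, 6, 10, 1, 7, 5, 8, 0, 11, 13]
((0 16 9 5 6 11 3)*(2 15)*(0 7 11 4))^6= (16)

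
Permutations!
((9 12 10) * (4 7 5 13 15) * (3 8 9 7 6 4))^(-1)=((3 8 9 12 10 7 5 13 15)(4 6))^(-1)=(3 15 13 5 7 10 12 9 8)(4 6)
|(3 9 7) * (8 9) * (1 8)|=|(1 8 9 7 3)|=5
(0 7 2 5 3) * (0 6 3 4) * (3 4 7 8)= [8, 1, 5, 6, 0, 7, 4, 2, 3]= (0 8 3 6 4)(2 5 7)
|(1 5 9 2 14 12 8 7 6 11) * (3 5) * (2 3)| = 24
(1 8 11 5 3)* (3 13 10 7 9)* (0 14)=[14, 8, 2, 1, 4, 13, 6, 9, 11, 3, 7, 5, 12, 10, 0]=(0 14)(1 8 11 5 13 10 7 9 3)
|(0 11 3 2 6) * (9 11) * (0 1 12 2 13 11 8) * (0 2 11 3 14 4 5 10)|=|(0 9 8 2 6 1 12 11 14 4 5 10)(3 13)|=12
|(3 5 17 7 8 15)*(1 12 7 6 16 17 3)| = 30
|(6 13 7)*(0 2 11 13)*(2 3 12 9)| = 9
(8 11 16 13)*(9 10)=(8 11 16 13)(9 10)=[0, 1, 2, 3, 4, 5, 6, 7, 11, 10, 9, 16, 12, 8, 14, 15, 13]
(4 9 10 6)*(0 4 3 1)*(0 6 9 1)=[4, 6, 2, 0, 1, 5, 3, 7, 8, 10, 9]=(0 4 1 6 3)(9 10)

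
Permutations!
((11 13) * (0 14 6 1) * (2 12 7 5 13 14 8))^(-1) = (0 1 6 14 11 13 5 7 12 2 8)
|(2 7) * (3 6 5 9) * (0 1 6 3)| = 10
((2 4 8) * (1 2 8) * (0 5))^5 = ((8)(0 5)(1 2 4))^5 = (8)(0 5)(1 4 2)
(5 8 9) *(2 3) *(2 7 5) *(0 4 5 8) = [4, 1, 3, 7, 5, 0, 6, 8, 9, 2] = (0 4 5)(2 3 7 8 9)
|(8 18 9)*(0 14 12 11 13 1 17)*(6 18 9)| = |(0 14 12 11 13 1 17)(6 18)(8 9)| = 14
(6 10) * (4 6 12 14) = (4 6 10 12 14) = [0, 1, 2, 3, 6, 5, 10, 7, 8, 9, 12, 11, 14, 13, 4]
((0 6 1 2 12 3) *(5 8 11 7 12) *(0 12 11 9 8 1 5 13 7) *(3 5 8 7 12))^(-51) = ((0 6 8 9 7 11)(1 2 13 12 5))^(-51) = (0 9)(1 5 12 13 2)(6 7)(8 11)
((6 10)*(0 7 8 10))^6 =(0 7 8 10 6)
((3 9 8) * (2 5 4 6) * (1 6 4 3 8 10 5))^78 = (3 10)(5 9)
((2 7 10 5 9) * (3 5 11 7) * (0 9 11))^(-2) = ((0 9 2 3 5 11 7 10))^(-2) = (0 7 5 2)(3 9 10 11)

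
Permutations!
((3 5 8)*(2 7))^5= (2 7)(3 8 5)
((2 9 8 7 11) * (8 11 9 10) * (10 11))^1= ((2 11)(7 9 10 8))^1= (2 11)(7 9 10 8)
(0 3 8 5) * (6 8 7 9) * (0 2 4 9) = (0 3 7)(2 4 9 6 8 5) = [3, 1, 4, 7, 9, 2, 8, 0, 5, 6]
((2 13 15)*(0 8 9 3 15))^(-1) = (0 13 2 15 3 9 8)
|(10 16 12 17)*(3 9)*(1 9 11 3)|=|(1 9)(3 11)(10 16 12 17)|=4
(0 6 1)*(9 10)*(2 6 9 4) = (0 9 10 4 2 6 1) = [9, 0, 6, 3, 2, 5, 1, 7, 8, 10, 4]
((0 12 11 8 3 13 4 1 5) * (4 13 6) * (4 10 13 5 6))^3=(0 8 1 13 12 3 6 5 11 4 10)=((0 12 11 8 3 4 1 6 10 13 5))^3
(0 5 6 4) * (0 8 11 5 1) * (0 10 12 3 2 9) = [1, 10, 9, 2, 8, 6, 4, 7, 11, 0, 12, 5, 3] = (0 1 10 12 3 2 9)(4 8 11 5 6)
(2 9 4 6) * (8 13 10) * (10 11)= (2 9 4 6)(8 13 11 10)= [0, 1, 9, 3, 6, 5, 2, 7, 13, 4, 8, 10, 12, 11]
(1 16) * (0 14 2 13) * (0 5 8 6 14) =[0, 16, 13, 3, 4, 8, 14, 7, 6, 9, 10, 11, 12, 5, 2, 15, 1] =(1 16)(2 13 5 8 6 14)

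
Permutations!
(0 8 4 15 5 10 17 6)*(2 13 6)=(0 8 4 15 5 10 17 2 13 6)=[8, 1, 13, 3, 15, 10, 0, 7, 4, 9, 17, 11, 12, 6, 14, 5, 16, 2]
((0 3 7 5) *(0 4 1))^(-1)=(0 1 4 5 7 3)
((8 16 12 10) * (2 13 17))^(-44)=((2 13 17)(8 16 12 10))^(-44)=(2 13 17)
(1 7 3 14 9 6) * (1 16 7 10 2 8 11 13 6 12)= (1 10 2 8 11 13 6 16 7 3 14 9 12)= [0, 10, 8, 14, 4, 5, 16, 3, 11, 12, 2, 13, 1, 6, 9, 15, 7]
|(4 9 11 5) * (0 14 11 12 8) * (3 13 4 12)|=|(0 14 11 5 12 8)(3 13 4 9)|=12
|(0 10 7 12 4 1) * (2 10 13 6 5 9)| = 11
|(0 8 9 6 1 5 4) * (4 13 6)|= |(0 8 9 4)(1 5 13 6)|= 4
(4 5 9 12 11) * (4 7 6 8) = [0, 1, 2, 3, 5, 9, 8, 6, 4, 12, 10, 7, 11] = (4 5 9 12 11 7 6 8)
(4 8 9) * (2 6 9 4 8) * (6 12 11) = (2 12 11 6 9 8 4) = [0, 1, 12, 3, 2, 5, 9, 7, 4, 8, 10, 6, 11]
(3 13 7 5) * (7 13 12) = (13)(3 12 7 5) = [0, 1, 2, 12, 4, 3, 6, 5, 8, 9, 10, 11, 7, 13]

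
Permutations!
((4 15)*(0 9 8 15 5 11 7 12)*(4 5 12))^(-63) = (15)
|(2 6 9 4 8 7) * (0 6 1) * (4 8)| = |(0 6 9 8 7 2 1)| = 7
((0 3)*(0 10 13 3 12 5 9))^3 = ((0 12 5 9)(3 10 13))^3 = (13)(0 9 5 12)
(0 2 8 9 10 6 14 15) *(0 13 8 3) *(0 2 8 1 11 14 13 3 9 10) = (0 8 10 6 13 1 11 14 15 3 2 9) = [8, 11, 9, 2, 4, 5, 13, 7, 10, 0, 6, 14, 12, 1, 15, 3]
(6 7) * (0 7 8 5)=(0 7 6 8 5)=[7, 1, 2, 3, 4, 0, 8, 6, 5]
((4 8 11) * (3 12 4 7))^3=((3 12 4 8 11 7))^3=(3 8)(4 7)(11 12)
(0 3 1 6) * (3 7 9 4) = [7, 6, 2, 1, 3, 5, 0, 9, 8, 4] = (0 7 9 4 3 1 6)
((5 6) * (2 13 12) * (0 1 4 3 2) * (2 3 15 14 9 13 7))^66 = ((0 1 4 15 14 9 13 12)(2 7)(5 6))^66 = (0 4 14 13)(1 15 9 12)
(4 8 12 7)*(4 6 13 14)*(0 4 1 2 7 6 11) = (0 4 8 12 6 13 14 1 2 7 11) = [4, 2, 7, 3, 8, 5, 13, 11, 12, 9, 10, 0, 6, 14, 1]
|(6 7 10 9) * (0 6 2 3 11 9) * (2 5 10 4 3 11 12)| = 11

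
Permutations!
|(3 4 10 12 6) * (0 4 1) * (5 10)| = 8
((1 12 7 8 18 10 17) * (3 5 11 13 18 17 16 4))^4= (1 17 8 7 12)(3 18)(4 13)(5 10)(11 16)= ((1 12 7 8 17)(3 5 11 13 18 10 16 4))^4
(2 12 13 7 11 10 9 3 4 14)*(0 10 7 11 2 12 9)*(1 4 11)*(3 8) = (0 10)(1 4 14 12 13)(2 9 8 3 11 7) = [10, 4, 9, 11, 14, 5, 6, 2, 3, 8, 0, 7, 13, 1, 12]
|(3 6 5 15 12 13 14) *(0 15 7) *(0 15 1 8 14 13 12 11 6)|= |(0 1 8 14 3)(5 7 15 11 6)|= 5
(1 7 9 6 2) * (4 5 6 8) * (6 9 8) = (1 7 8 4 5 9 6 2) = [0, 7, 1, 3, 5, 9, 2, 8, 4, 6]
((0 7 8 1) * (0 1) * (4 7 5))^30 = (8)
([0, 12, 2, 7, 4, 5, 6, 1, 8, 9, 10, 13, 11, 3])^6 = (13)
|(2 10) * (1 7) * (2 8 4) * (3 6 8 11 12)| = |(1 7)(2 10 11 12 3 6 8 4)| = 8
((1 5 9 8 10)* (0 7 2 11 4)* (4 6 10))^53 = ((0 7 2 11 6 10 1 5 9 8 4))^53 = (0 8 5 10 11 7 4 9 1 6 2)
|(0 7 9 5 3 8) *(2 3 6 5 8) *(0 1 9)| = 6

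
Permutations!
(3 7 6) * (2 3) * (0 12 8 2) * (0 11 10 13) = (0 12 8 2 3 7 6 11 10 13) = [12, 1, 3, 7, 4, 5, 11, 6, 2, 9, 13, 10, 8, 0]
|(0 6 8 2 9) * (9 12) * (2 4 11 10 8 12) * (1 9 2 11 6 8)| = |(0 8 4 6 12 2 11 10 1 9)| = 10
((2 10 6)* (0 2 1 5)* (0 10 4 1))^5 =((0 2 4 1 5 10 6))^5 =(0 10 1 2 6 5 4)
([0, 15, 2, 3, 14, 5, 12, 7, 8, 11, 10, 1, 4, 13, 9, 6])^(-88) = [0, 1, 2, 3, 4, 5, 6, 7, 8, 9, 10, 11, 12, 13, 14, 15]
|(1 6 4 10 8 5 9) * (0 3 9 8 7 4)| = |(0 3 9 1 6)(4 10 7)(5 8)| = 30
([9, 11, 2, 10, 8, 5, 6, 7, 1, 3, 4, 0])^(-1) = [11, 8, 2, 9, 10, 5, 6, 7, 4, 0, 3, 1]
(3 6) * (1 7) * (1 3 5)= [0, 7, 2, 6, 4, 1, 5, 3]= (1 7 3 6 5)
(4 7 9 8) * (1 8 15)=(1 8 4 7 9 15)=[0, 8, 2, 3, 7, 5, 6, 9, 4, 15, 10, 11, 12, 13, 14, 1]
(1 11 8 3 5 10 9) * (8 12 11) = (1 8 3 5 10 9)(11 12) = [0, 8, 2, 5, 4, 10, 6, 7, 3, 1, 9, 12, 11]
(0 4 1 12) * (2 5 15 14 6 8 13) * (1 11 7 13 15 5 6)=(0 4 11 7 13 2 6 8 15 14 1 12)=[4, 12, 6, 3, 11, 5, 8, 13, 15, 9, 10, 7, 0, 2, 1, 14]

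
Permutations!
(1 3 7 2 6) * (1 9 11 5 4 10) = (1 3 7 2 6 9 11 5 4 10) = [0, 3, 6, 7, 10, 4, 9, 2, 8, 11, 1, 5]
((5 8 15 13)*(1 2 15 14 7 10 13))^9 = (15)(5 7)(8 10)(13 14)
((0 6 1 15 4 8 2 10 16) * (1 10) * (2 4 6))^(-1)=((0 2 1 15 6 10 16)(4 8))^(-1)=(0 16 10 6 15 1 2)(4 8)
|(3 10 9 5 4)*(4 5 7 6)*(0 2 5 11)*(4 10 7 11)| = |(0 2 5 4 3 7 6 10 9 11)| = 10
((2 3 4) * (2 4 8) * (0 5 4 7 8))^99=(0 5 4 7 8 2 3)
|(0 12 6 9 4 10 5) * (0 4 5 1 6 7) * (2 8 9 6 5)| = |(0 12 7)(1 5 4 10)(2 8 9)| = 12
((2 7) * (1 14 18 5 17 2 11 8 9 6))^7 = ((1 14 18 5 17 2 7 11 8 9 6))^7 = (1 11 5 6 7 18 9 2 14 8 17)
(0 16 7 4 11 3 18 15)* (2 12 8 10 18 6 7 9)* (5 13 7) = (0 16 9 2 12 8 10 18 15)(3 6 5 13 7 4 11) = [16, 1, 12, 6, 11, 13, 5, 4, 10, 2, 18, 3, 8, 7, 14, 0, 9, 17, 15]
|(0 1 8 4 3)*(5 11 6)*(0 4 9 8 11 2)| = |(0 1 11 6 5 2)(3 4)(8 9)| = 6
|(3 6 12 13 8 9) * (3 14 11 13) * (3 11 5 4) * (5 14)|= 9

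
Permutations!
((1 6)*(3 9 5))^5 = (1 6)(3 5 9)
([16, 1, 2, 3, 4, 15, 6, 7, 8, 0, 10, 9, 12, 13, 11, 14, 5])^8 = (0 16 5 15 14 11 9)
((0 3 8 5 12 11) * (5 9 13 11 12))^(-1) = (0 11 13 9 8 3)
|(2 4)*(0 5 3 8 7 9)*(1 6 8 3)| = 14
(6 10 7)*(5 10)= [0, 1, 2, 3, 4, 10, 5, 6, 8, 9, 7]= (5 10 7 6)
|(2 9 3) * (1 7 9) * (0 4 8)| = 15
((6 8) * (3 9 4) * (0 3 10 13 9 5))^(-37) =(0 5 3)(4 9 13 10)(6 8)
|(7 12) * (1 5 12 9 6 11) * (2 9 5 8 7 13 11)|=|(1 8 7 5 12 13 11)(2 9 6)|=21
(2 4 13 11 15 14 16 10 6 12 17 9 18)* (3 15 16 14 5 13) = (2 4 3 15 5 13 11 16 10 6 12 17 9 18) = [0, 1, 4, 15, 3, 13, 12, 7, 8, 18, 6, 16, 17, 11, 14, 5, 10, 9, 2]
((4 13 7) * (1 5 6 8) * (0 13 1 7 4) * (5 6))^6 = (0 7 8 6 1 4 13)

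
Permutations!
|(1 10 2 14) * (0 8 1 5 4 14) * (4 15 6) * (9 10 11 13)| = |(0 8 1 11 13 9 10 2)(4 14 5 15 6)| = 40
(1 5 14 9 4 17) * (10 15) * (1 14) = (1 5)(4 17 14 9)(10 15) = [0, 5, 2, 3, 17, 1, 6, 7, 8, 4, 15, 11, 12, 13, 9, 10, 16, 14]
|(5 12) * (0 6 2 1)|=|(0 6 2 1)(5 12)|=4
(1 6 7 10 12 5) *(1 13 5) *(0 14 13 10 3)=(0 14 13 5 10 12 1 6 7 3)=[14, 6, 2, 0, 4, 10, 7, 3, 8, 9, 12, 11, 1, 5, 13]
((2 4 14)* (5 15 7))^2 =((2 4 14)(5 15 7))^2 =(2 14 4)(5 7 15)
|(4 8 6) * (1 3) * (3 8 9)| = |(1 8 6 4 9 3)| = 6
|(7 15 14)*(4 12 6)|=|(4 12 6)(7 15 14)|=3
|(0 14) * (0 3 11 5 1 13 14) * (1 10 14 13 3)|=|(1 3 11 5 10 14)|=6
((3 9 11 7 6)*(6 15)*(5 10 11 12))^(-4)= (3 11 9 7 12 15 5 6 10)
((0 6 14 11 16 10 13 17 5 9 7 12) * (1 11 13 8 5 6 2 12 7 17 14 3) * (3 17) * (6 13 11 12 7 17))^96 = (0 11 3 17 8)(1 13 5 2 16)(7 10 12 14 9)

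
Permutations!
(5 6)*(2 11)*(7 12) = (2 11)(5 6)(7 12) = [0, 1, 11, 3, 4, 6, 5, 12, 8, 9, 10, 2, 7]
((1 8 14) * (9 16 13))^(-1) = ((1 8 14)(9 16 13))^(-1) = (1 14 8)(9 13 16)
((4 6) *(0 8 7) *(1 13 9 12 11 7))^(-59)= ((0 8 1 13 9 12 11 7)(4 6))^(-59)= (0 12 1 7 9 8 11 13)(4 6)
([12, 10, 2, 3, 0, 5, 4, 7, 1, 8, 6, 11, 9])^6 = [6, 9, 2, 3, 10, 5, 1, 7, 12, 0, 8, 11, 4]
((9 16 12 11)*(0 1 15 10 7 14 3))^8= (16)(0 1 15 10 7 14 3)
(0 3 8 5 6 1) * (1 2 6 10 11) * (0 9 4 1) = (0 3 8 5 10 11)(1 9 4)(2 6) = [3, 9, 6, 8, 1, 10, 2, 7, 5, 4, 11, 0]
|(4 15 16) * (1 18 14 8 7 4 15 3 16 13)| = |(1 18 14 8 7 4 3 16 15 13)| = 10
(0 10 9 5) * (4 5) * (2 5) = (0 10 9 4 2 5) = [10, 1, 5, 3, 2, 0, 6, 7, 8, 4, 9]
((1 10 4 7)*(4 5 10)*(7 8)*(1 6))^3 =((1 4 8 7 6)(5 10))^3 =(1 7 4 6 8)(5 10)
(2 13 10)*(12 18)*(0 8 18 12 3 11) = (0 8 18 3 11)(2 13 10) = [8, 1, 13, 11, 4, 5, 6, 7, 18, 9, 2, 0, 12, 10, 14, 15, 16, 17, 3]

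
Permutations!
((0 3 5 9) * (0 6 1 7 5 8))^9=(1 6 9 5 7)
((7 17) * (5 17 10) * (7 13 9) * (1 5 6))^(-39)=((1 5 17 13 9 7 10 6))^(-39)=(1 5 17 13 9 7 10 6)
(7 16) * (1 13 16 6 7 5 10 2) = (1 13 16 5 10 2)(6 7) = [0, 13, 1, 3, 4, 10, 7, 6, 8, 9, 2, 11, 12, 16, 14, 15, 5]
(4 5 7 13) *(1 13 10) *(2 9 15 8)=(1 13 4 5 7 10)(2 9 15 8)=[0, 13, 9, 3, 5, 7, 6, 10, 2, 15, 1, 11, 12, 4, 14, 8]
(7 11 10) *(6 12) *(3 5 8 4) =[0, 1, 2, 5, 3, 8, 12, 11, 4, 9, 7, 10, 6] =(3 5 8 4)(6 12)(7 11 10)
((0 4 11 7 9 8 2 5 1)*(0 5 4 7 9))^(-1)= ((0 7)(1 5)(2 4 11 9 8))^(-1)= (0 7)(1 5)(2 8 9 11 4)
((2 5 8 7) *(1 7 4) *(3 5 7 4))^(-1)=(1 4)(2 7)(3 8 5)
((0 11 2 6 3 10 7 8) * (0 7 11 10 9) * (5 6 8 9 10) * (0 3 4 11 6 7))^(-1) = ((0 5 7 9 3 10 6 4 11 2 8))^(-1) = (0 8 2 11 4 6 10 3 9 7 5)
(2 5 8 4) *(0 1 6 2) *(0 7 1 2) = [2, 6, 5, 3, 7, 8, 0, 1, 4] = (0 2 5 8 4 7 1 6)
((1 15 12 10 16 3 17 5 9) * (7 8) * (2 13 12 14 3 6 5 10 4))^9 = ((1 15 14 3 17 10 16 6 5 9)(2 13 12 4)(7 8))^9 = (1 9 5 6 16 10 17 3 14 15)(2 13 12 4)(7 8)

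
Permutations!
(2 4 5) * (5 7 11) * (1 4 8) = (1 4 7 11 5 2 8) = [0, 4, 8, 3, 7, 2, 6, 11, 1, 9, 10, 5]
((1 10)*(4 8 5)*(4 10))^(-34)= (1 4 8 5 10)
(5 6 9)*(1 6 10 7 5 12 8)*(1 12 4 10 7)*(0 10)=(0 10 1 6 9 4)(5 7)(8 12)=[10, 6, 2, 3, 0, 7, 9, 5, 12, 4, 1, 11, 8]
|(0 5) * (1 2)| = |(0 5)(1 2)| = 2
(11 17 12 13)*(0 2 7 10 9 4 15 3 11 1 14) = (0 2 7 10 9 4 15 3 11 17 12 13 1 14) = [2, 14, 7, 11, 15, 5, 6, 10, 8, 4, 9, 17, 13, 1, 0, 3, 16, 12]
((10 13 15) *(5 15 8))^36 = ((5 15 10 13 8))^36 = (5 15 10 13 8)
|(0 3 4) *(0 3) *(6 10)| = |(3 4)(6 10)| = 2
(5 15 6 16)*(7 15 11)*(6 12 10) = (5 11 7 15 12 10 6 16) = [0, 1, 2, 3, 4, 11, 16, 15, 8, 9, 6, 7, 10, 13, 14, 12, 5]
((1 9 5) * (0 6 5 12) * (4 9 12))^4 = ((0 6 5 1 12)(4 9))^4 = (0 12 1 5 6)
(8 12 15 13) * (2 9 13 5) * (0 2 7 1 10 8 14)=(0 2 9 13 14)(1 10 8 12 15 5 7)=[2, 10, 9, 3, 4, 7, 6, 1, 12, 13, 8, 11, 15, 14, 0, 5]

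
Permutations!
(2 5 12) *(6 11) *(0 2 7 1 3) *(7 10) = (0 2 5 12 10 7 1 3)(6 11) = [2, 3, 5, 0, 4, 12, 11, 1, 8, 9, 7, 6, 10]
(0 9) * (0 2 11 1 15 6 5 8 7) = (0 9 2 11 1 15 6 5 8 7) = [9, 15, 11, 3, 4, 8, 5, 0, 7, 2, 10, 1, 12, 13, 14, 6]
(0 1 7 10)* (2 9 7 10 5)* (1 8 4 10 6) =(0 8 4 10)(1 6)(2 9 7 5) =[8, 6, 9, 3, 10, 2, 1, 5, 4, 7, 0]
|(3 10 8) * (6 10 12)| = |(3 12 6 10 8)| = 5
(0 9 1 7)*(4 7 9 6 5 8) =(0 6 5 8 4 7)(1 9) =[6, 9, 2, 3, 7, 8, 5, 0, 4, 1]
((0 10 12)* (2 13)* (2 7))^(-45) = ((0 10 12)(2 13 7))^(-45) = (13)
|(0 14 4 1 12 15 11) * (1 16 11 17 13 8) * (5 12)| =35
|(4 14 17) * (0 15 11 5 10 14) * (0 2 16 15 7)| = |(0 7)(2 16 15 11 5 10 14 17 4)| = 18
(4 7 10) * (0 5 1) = (0 5 1)(4 7 10) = [5, 0, 2, 3, 7, 1, 6, 10, 8, 9, 4]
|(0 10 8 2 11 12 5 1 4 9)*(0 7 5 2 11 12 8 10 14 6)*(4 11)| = 42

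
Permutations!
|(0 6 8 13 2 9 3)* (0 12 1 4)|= 10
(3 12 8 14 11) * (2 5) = [0, 1, 5, 12, 4, 2, 6, 7, 14, 9, 10, 3, 8, 13, 11] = (2 5)(3 12 8 14 11)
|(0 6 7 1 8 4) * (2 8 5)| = 8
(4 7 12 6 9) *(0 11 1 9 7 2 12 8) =(0 11 1 9 4 2 12 6 7 8) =[11, 9, 12, 3, 2, 5, 7, 8, 0, 4, 10, 1, 6]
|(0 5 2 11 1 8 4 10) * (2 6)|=|(0 5 6 2 11 1 8 4 10)|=9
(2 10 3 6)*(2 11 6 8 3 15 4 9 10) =(3 8)(4 9 10 15)(6 11) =[0, 1, 2, 8, 9, 5, 11, 7, 3, 10, 15, 6, 12, 13, 14, 4]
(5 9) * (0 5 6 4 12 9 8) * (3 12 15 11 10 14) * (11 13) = (0 5 8)(3 12 9 6 4 15 13 11 10 14) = [5, 1, 2, 12, 15, 8, 4, 7, 0, 6, 14, 10, 9, 11, 3, 13]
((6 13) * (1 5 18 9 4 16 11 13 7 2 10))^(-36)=((1 5 18 9 4 16 11 13 6 7 2 10))^(-36)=(18)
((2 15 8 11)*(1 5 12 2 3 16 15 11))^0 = (16)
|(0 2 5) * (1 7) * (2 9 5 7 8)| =12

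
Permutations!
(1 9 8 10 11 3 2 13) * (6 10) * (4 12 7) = (1 9 8 6 10 11 3 2 13)(4 12 7) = [0, 9, 13, 2, 12, 5, 10, 4, 6, 8, 11, 3, 7, 1]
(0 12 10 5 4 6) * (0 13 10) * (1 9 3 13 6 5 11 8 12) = (0 1 9 3 13 10 11 8 12)(4 5) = [1, 9, 2, 13, 5, 4, 6, 7, 12, 3, 11, 8, 0, 10]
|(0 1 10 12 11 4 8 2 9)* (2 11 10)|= 12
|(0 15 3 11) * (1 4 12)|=|(0 15 3 11)(1 4 12)|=12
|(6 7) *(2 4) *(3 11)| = 2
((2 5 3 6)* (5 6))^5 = (2 6)(3 5) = ((2 6)(3 5))^5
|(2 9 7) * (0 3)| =6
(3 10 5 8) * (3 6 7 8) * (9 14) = (3 10 5)(6 7 8)(9 14) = [0, 1, 2, 10, 4, 3, 7, 8, 6, 14, 5, 11, 12, 13, 9]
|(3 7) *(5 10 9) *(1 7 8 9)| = |(1 7 3 8 9 5 10)| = 7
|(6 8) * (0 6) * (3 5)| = |(0 6 8)(3 5)| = 6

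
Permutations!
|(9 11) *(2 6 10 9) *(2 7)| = 6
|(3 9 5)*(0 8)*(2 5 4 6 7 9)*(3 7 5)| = 10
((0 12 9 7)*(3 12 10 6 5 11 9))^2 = ((0 10 6 5 11 9 7)(3 12))^2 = (12)(0 6 11 7 10 5 9)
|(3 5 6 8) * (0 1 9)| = |(0 1 9)(3 5 6 8)| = 12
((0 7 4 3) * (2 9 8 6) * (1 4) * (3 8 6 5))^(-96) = ((0 7 1 4 8 5 3)(2 9 6))^(-96) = (9)(0 1 8 3 7 4 5)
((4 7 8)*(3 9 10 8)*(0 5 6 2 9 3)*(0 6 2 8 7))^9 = (10) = ((0 5 2 9 10 7 6 8 4))^9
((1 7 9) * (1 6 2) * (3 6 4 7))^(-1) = ((1 3 6 2)(4 7 9))^(-1) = (1 2 6 3)(4 9 7)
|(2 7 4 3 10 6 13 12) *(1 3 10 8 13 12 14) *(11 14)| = |(1 3 8 13 11 14)(2 7 4 10 6 12)| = 6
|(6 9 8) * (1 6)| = 4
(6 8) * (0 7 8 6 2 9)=(0 7 8 2 9)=[7, 1, 9, 3, 4, 5, 6, 8, 2, 0]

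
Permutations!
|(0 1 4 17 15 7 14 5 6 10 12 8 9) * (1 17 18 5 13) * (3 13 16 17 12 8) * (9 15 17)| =|(0 12 3 13 1 4 18 5 6 10 8 15 7 14 16 9)| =16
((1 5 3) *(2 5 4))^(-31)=(1 3 5 2 4)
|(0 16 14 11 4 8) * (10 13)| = 6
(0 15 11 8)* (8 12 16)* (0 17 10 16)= (0 15 11 12)(8 17 10 16)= [15, 1, 2, 3, 4, 5, 6, 7, 17, 9, 16, 12, 0, 13, 14, 11, 8, 10]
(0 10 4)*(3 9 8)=[10, 1, 2, 9, 0, 5, 6, 7, 3, 8, 4]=(0 10 4)(3 9 8)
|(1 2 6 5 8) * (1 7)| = 6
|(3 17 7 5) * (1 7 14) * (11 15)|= 6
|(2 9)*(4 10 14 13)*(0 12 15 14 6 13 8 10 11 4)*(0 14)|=30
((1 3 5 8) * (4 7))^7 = (1 8 5 3)(4 7)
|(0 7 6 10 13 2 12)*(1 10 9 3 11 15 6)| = 35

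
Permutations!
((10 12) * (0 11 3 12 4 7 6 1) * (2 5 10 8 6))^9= (0 3 8 1 11 12 6)(2 7 4 10 5)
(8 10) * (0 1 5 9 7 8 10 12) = [1, 5, 2, 3, 4, 9, 6, 8, 12, 7, 10, 11, 0] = (0 1 5 9 7 8 12)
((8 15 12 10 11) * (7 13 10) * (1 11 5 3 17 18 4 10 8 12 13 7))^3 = ((1 11 12)(3 17 18 4 10 5)(8 15 13))^3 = (3 4)(5 18)(10 17)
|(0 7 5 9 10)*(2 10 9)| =5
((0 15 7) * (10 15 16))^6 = (0 16 10 15 7)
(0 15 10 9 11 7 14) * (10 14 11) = (0 15 14)(7 11)(9 10) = [15, 1, 2, 3, 4, 5, 6, 11, 8, 10, 9, 7, 12, 13, 0, 14]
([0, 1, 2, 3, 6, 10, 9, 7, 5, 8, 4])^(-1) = (4 10 5 8 9 6)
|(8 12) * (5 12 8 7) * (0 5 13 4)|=6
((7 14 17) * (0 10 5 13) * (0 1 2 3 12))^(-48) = ((0 10 5 13 1 2 3 12)(7 14 17))^(-48) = (17)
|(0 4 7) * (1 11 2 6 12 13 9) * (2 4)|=|(0 2 6 12 13 9 1 11 4 7)|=10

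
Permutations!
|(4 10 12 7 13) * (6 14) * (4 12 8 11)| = |(4 10 8 11)(6 14)(7 13 12)| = 12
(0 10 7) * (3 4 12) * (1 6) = (0 10 7)(1 6)(3 4 12) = [10, 6, 2, 4, 12, 5, 1, 0, 8, 9, 7, 11, 3]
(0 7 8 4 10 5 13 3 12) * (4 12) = (0 7 8 12)(3 4 10 5 13) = [7, 1, 2, 4, 10, 13, 6, 8, 12, 9, 5, 11, 0, 3]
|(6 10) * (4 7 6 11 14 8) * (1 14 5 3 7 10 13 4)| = 24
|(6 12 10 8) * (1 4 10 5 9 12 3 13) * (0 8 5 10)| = 28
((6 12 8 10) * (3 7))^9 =(3 7)(6 12 8 10) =((3 7)(6 12 8 10))^9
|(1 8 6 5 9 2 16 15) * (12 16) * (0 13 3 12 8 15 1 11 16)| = 20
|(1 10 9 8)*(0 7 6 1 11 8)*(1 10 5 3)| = 30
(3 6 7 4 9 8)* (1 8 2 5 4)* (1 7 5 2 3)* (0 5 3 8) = (0 5 4 9 8 1)(3 6) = [5, 0, 2, 6, 9, 4, 3, 7, 1, 8]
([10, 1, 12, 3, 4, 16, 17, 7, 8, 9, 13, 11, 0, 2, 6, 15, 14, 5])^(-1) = (0 12 2 13 10)(5 17 6 14 16)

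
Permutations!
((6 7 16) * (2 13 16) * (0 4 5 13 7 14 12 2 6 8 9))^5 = ((0 4 5 13 16 8 9)(2 7 6 14 12))^5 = (0 8 13 4 9 16 5)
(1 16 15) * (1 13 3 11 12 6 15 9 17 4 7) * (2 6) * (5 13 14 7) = (1 16 9 17 4 5 13 3 11 12 2 6 15 14 7) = [0, 16, 6, 11, 5, 13, 15, 1, 8, 17, 10, 12, 2, 3, 7, 14, 9, 4]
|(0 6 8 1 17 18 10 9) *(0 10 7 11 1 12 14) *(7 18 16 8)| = |(18)(0 6 7 11 1 17 16 8 12 14)(9 10)| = 10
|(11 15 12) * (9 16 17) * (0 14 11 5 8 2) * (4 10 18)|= |(0 14 11 15 12 5 8 2)(4 10 18)(9 16 17)|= 24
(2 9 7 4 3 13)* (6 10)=(2 9 7 4 3 13)(6 10)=[0, 1, 9, 13, 3, 5, 10, 4, 8, 7, 6, 11, 12, 2]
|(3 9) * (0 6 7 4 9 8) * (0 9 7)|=6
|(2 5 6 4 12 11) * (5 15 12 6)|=4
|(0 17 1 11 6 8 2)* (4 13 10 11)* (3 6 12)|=|(0 17 1 4 13 10 11 12 3 6 8 2)|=12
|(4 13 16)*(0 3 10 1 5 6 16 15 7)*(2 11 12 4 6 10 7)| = 6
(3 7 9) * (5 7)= (3 5 7 9)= [0, 1, 2, 5, 4, 7, 6, 9, 8, 3]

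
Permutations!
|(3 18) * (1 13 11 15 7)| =|(1 13 11 15 7)(3 18)| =10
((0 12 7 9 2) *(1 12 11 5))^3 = ((0 11 5 1 12 7 9 2))^3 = (0 1 9 11 12 2 5 7)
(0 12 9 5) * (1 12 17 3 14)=(0 17 3 14 1 12 9 5)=[17, 12, 2, 14, 4, 0, 6, 7, 8, 5, 10, 11, 9, 13, 1, 15, 16, 3]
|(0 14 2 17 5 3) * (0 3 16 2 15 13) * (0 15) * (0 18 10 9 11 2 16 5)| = 8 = |(0 14 18 10 9 11 2 17)(13 15)|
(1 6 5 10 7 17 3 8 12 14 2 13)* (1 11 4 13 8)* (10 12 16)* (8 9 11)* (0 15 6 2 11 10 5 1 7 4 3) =[15, 2, 9, 7, 13, 12, 1, 17, 16, 10, 4, 3, 14, 8, 11, 6, 5, 0] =(0 15 6 1 2 9 10 4 13 8 16 5 12 14 11 3 7 17)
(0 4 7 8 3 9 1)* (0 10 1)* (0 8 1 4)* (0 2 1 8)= (0 2 1 10 4 7 8 3 9)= [2, 10, 1, 9, 7, 5, 6, 8, 3, 0, 4]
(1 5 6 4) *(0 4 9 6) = (0 4 1 5)(6 9) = [4, 5, 2, 3, 1, 0, 9, 7, 8, 6]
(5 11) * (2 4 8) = [0, 1, 4, 3, 8, 11, 6, 7, 2, 9, 10, 5] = (2 4 8)(5 11)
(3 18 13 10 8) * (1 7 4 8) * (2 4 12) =(1 7 12 2 4 8 3 18 13 10) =[0, 7, 4, 18, 8, 5, 6, 12, 3, 9, 1, 11, 2, 10, 14, 15, 16, 17, 13]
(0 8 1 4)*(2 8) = (0 2 8 1 4) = [2, 4, 8, 3, 0, 5, 6, 7, 1]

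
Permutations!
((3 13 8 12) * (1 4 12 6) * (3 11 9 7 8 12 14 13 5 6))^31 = ((1 4 14 13 12 11 9 7 8 3 5 6))^31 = (1 7 14 3 12 6 9 4 8 13 5 11)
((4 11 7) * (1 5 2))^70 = (1 5 2)(4 11 7)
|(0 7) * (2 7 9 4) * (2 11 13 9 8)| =|(0 8 2 7)(4 11 13 9)| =4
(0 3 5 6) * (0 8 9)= [3, 1, 2, 5, 4, 6, 8, 7, 9, 0]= (0 3 5 6 8 9)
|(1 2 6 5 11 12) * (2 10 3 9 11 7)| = |(1 10 3 9 11 12)(2 6 5 7)| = 12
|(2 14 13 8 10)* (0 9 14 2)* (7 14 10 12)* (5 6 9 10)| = 30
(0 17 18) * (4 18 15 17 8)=[8, 1, 2, 3, 18, 5, 6, 7, 4, 9, 10, 11, 12, 13, 14, 17, 16, 15, 0]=(0 8 4 18)(15 17)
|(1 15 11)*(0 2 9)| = |(0 2 9)(1 15 11)| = 3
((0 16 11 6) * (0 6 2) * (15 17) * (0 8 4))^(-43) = (0 4 8 2 11 16)(15 17)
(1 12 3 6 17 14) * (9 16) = [0, 12, 2, 6, 4, 5, 17, 7, 8, 16, 10, 11, 3, 13, 1, 15, 9, 14] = (1 12 3 6 17 14)(9 16)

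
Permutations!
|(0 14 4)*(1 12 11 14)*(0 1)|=|(1 12 11 14 4)|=5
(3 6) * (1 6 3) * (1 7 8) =(1 6 7 8) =[0, 6, 2, 3, 4, 5, 7, 8, 1]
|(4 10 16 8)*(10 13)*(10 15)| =6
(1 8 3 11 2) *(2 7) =[0, 8, 1, 11, 4, 5, 6, 2, 3, 9, 10, 7] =(1 8 3 11 7 2)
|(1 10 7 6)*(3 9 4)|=|(1 10 7 6)(3 9 4)|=12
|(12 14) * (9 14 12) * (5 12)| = 2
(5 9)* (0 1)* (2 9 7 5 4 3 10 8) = (0 1)(2 9 4 3 10 8)(5 7) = [1, 0, 9, 10, 3, 7, 6, 5, 2, 4, 8]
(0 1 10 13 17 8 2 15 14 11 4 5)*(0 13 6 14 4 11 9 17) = (0 1 10 6 14 9 17 8 2 15 4 5 13) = [1, 10, 15, 3, 5, 13, 14, 7, 2, 17, 6, 11, 12, 0, 9, 4, 16, 8]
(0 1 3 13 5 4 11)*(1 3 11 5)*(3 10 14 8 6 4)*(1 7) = (0 10 14 8 6 4 5 3 13 7 1 11) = [10, 11, 2, 13, 5, 3, 4, 1, 6, 9, 14, 0, 12, 7, 8]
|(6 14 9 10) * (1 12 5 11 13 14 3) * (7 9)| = |(1 12 5 11 13 14 7 9 10 6 3)| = 11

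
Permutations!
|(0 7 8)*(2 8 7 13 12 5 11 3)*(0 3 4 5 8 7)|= |(0 13 12 8 3 2 7)(4 5 11)|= 21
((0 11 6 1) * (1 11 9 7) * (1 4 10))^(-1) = (0 1 10 4 7 9)(6 11)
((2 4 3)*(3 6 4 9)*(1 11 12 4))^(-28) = (1 12 6 11 4)(2 3 9)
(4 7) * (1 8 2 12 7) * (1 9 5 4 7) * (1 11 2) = (1 8)(2 12 11)(4 9 5) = [0, 8, 12, 3, 9, 4, 6, 7, 1, 5, 10, 2, 11]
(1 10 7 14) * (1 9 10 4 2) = (1 4 2)(7 14 9 10) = [0, 4, 1, 3, 2, 5, 6, 14, 8, 10, 7, 11, 12, 13, 9]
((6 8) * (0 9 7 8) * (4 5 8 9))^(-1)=((0 4 5 8 6)(7 9))^(-1)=(0 6 8 5 4)(7 9)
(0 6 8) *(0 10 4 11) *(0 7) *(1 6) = (0 1 6 8 10 4 11 7) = [1, 6, 2, 3, 11, 5, 8, 0, 10, 9, 4, 7]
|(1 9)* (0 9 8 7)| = 5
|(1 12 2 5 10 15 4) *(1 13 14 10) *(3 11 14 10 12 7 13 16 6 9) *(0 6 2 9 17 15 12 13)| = 70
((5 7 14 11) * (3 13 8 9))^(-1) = ((3 13 8 9)(5 7 14 11))^(-1) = (3 9 8 13)(5 11 14 7)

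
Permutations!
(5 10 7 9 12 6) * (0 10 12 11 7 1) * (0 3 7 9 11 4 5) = [10, 3, 2, 7, 5, 12, 0, 11, 8, 4, 1, 9, 6] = (0 10 1 3 7 11 9 4 5 12 6)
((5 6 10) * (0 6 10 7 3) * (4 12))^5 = (0 6 7 3)(4 12)(5 10) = ((0 6 7 3)(4 12)(5 10))^5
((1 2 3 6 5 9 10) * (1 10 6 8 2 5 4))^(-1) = ((10)(1 5 9 6 4)(2 3 8))^(-1) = (10)(1 4 6 9 5)(2 8 3)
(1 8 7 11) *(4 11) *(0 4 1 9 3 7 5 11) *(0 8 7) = (0 4 8 5 11 9 3)(1 7) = [4, 7, 2, 0, 8, 11, 6, 1, 5, 3, 10, 9]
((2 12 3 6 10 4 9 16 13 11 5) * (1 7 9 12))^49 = ((1 7 9 16 13 11 5 2)(3 6 10 4 12))^49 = (1 7 9 16 13 11 5 2)(3 12 4 10 6)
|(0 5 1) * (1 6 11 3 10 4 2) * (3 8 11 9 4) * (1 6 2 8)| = |(0 5 2 6 9 4 8 11 1)(3 10)| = 18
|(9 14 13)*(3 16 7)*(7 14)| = |(3 16 14 13 9 7)| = 6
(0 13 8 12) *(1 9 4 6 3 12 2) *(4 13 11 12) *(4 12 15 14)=[11, 9, 1, 12, 6, 5, 3, 7, 2, 13, 10, 15, 0, 8, 4, 14]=(0 11 15 14 4 6 3 12)(1 9 13 8 2)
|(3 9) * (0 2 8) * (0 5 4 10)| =6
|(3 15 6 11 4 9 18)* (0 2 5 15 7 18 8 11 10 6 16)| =60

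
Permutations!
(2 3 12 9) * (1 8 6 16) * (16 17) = (1 8 6 17 16)(2 3 12 9) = [0, 8, 3, 12, 4, 5, 17, 7, 6, 2, 10, 11, 9, 13, 14, 15, 1, 16]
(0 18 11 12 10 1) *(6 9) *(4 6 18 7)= [7, 0, 2, 3, 6, 5, 9, 4, 8, 18, 1, 12, 10, 13, 14, 15, 16, 17, 11]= (0 7 4 6 9 18 11 12 10 1)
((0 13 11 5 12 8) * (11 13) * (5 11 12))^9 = (13)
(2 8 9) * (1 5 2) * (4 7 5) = (1 4 7 5 2 8 9) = [0, 4, 8, 3, 7, 2, 6, 5, 9, 1]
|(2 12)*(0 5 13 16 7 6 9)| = 14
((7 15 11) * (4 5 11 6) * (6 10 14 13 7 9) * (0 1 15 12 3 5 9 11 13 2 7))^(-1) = ((0 1 15 10 14 2 7 12 3 5 13)(4 9 6))^(-1) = (0 13 5 3 12 7 2 14 10 15 1)(4 6 9)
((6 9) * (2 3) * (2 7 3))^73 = ((3 7)(6 9))^73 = (3 7)(6 9)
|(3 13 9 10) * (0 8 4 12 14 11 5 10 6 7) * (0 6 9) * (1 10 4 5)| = |(0 8 5 4 12 14 11 1 10 3 13)(6 7)| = 22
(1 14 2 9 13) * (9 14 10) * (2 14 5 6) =[0, 10, 5, 3, 4, 6, 2, 7, 8, 13, 9, 11, 12, 1, 14] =(14)(1 10 9 13)(2 5 6)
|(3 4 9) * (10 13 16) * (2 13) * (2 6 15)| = |(2 13 16 10 6 15)(3 4 9)| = 6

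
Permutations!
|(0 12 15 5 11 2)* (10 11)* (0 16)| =|(0 12 15 5 10 11 2 16)| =8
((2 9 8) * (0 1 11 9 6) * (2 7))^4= (0 8)(1 7)(2 11)(6 9)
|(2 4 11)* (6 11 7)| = |(2 4 7 6 11)| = 5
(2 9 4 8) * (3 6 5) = [0, 1, 9, 6, 8, 3, 5, 7, 2, 4] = (2 9 4 8)(3 6 5)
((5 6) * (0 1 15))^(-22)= (0 15 1)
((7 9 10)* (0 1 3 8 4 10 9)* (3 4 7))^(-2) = (0 8 10 1 7 3 4)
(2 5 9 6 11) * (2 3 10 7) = (2 5 9 6 11 3 10 7) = [0, 1, 5, 10, 4, 9, 11, 2, 8, 6, 7, 3]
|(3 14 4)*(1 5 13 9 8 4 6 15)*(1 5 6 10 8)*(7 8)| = |(1 6 15 5 13 9)(3 14 10 7 8 4)| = 6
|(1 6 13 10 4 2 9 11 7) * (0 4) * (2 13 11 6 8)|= 28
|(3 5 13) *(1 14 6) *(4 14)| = |(1 4 14 6)(3 5 13)| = 12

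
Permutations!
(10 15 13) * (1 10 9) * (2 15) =(1 10 2 15 13 9) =[0, 10, 15, 3, 4, 5, 6, 7, 8, 1, 2, 11, 12, 9, 14, 13]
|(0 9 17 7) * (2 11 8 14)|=4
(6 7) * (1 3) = (1 3)(6 7) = [0, 3, 2, 1, 4, 5, 7, 6]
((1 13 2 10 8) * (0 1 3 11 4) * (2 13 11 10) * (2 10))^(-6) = (13)(0 11)(1 4)(2 8)(3 10)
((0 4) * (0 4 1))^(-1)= ((4)(0 1))^(-1)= (4)(0 1)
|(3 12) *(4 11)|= |(3 12)(4 11)|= 2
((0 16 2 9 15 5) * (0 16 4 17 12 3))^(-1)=(0 3 12 17 4)(2 16 5 15 9)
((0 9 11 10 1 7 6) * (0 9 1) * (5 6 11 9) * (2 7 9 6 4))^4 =(0 5 11 9 2)(1 4 10 6 7)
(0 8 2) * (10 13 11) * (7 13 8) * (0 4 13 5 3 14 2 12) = (0 7 5 3 14 2 4 13 11 10 8 12) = [7, 1, 4, 14, 13, 3, 6, 5, 12, 9, 8, 10, 0, 11, 2]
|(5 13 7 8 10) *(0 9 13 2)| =|(0 9 13 7 8 10 5 2)| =8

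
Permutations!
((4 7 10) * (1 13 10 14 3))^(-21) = (14)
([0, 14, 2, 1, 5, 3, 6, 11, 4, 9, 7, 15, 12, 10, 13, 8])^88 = (15)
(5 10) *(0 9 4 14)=(0 9 4 14)(5 10)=[9, 1, 2, 3, 14, 10, 6, 7, 8, 4, 5, 11, 12, 13, 0]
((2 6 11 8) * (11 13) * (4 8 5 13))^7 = ((2 6 4 8)(5 13 11))^7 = (2 8 4 6)(5 13 11)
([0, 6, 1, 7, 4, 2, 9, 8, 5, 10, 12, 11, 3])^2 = [0, 9, 6, 8, 4, 1, 10, 5, 2, 12, 3, 11, 7]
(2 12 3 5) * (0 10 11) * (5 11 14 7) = (0 10 14 7 5 2 12 3 11) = [10, 1, 12, 11, 4, 2, 6, 5, 8, 9, 14, 0, 3, 13, 7]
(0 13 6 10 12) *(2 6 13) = (13)(0 2 6 10 12) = [2, 1, 6, 3, 4, 5, 10, 7, 8, 9, 12, 11, 0, 13]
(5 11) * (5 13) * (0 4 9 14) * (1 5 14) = (0 4 9 1 5 11 13 14) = [4, 5, 2, 3, 9, 11, 6, 7, 8, 1, 10, 13, 12, 14, 0]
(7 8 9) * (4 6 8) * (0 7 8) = (0 7 4 6)(8 9) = [7, 1, 2, 3, 6, 5, 0, 4, 9, 8]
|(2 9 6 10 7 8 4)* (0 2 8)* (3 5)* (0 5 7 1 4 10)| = 12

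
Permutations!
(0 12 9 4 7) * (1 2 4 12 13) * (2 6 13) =(0 2 4 7)(1 6 13)(9 12) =[2, 6, 4, 3, 7, 5, 13, 0, 8, 12, 10, 11, 9, 1]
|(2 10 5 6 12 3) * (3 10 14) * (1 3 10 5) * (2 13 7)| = |(1 3 13 7 2 14 10)(5 6 12)| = 21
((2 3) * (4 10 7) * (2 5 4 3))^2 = ((3 5 4 10 7))^2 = (3 4 7 5 10)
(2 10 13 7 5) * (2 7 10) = (5 7)(10 13) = [0, 1, 2, 3, 4, 7, 6, 5, 8, 9, 13, 11, 12, 10]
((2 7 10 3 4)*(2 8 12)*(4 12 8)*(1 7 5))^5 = ((1 7 10 3 12 2 5))^5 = (1 2 3 7 5 12 10)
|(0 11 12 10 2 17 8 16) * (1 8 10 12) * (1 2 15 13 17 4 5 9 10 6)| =14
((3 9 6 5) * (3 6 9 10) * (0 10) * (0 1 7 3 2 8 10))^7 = ((1 7 3)(2 8 10)(5 6))^7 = (1 7 3)(2 8 10)(5 6)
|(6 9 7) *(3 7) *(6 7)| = |(3 6 9)| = 3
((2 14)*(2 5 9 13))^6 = ((2 14 5 9 13))^6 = (2 14 5 9 13)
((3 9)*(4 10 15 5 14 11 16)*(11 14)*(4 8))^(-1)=(3 9)(4 8 16 11 5 15 10)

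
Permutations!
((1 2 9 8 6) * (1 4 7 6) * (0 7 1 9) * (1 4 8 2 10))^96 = (10)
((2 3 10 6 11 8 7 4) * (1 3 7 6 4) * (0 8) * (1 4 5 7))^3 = ((0 8 6 11)(1 3 10 5 7 4 2))^3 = (0 11 6 8)(1 5 2 10 4 3 7)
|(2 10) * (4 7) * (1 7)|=6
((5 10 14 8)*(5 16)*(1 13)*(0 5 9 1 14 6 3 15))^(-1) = (0 15 3 6 10 5)(1 9 16 8 14 13)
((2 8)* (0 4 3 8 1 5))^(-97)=(0 4 3 8 2 1 5)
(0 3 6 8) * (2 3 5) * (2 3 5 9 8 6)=(0 9 8)(2 5 3)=[9, 1, 5, 2, 4, 3, 6, 7, 0, 8]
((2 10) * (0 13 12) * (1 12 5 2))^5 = (0 1 2 13 12 10 5)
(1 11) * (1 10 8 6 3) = (1 11 10 8 6 3) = [0, 11, 2, 1, 4, 5, 3, 7, 6, 9, 8, 10]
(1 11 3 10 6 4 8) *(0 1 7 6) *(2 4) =(0 1 11 3 10)(2 4 8 7 6) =[1, 11, 4, 10, 8, 5, 2, 6, 7, 9, 0, 3]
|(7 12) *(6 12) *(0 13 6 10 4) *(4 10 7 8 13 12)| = |(0 12 8 13 6 4)| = 6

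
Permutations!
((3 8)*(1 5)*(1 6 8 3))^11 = ((1 5 6 8))^11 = (1 8 6 5)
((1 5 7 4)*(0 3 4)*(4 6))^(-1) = ((0 3 6 4 1 5 7))^(-1) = (0 7 5 1 4 6 3)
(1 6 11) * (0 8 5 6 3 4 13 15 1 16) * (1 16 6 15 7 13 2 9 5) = (0 8 1 3 4 2 9 5 15 16)(6 11)(7 13) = [8, 3, 9, 4, 2, 15, 11, 13, 1, 5, 10, 6, 12, 7, 14, 16, 0]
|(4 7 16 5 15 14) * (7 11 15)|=12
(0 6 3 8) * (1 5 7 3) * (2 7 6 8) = (0 8)(1 5 6)(2 7 3) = [8, 5, 7, 2, 4, 6, 1, 3, 0]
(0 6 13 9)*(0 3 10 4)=(0 6 13 9 3 10 4)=[6, 1, 2, 10, 0, 5, 13, 7, 8, 3, 4, 11, 12, 9]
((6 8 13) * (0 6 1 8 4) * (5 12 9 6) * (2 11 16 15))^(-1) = ((0 5 12 9 6 4)(1 8 13)(2 11 16 15))^(-1) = (0 4 6 9 12 5)(1 13 8)(2 15 16 11)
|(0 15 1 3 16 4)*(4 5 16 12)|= |(0 15 1 3 12 4)(5 16)|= 6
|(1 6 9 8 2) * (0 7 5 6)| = 8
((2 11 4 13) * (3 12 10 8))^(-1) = ((2 11 4 13)(3 12 10 8))^(-1) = (2 13 4 11)(3 8 10 12)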